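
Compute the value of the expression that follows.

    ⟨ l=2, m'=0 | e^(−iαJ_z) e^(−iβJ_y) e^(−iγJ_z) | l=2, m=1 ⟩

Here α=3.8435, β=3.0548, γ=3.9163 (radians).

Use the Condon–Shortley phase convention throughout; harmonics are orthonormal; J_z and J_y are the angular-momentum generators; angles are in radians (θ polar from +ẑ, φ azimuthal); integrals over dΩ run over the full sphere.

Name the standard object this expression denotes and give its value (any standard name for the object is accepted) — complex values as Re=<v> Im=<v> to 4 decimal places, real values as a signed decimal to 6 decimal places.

Wigner D-matrix element, Re=0.0756 Im=-0.0740

This is a Wigner D-matrix element — the rotation-matrix element ⟨l m'| R(α,β,γ) |l m⟩ in the angular-momentum basis.
D^2_{0,1}(3.8435,3.0548,3.9163) = e^{-i·0·3.8435}·d^2_{0,1}(3.0548)·e^{-i·1·3.9163}. Compute d first:
With c≡cos(β/2)=0.043383 and s≡sin(β/2)=0.999059, N=[2·2·6·1]^{1/2}=4.898979
The bounds max(0,m−m')=1 and min(l+m,l−m')=2 give 2 terms
  k=1: (−1)^0·4.8990/(2)·0.0434^3·0.9991^1 = +0.000200
  k=2: (−1)^1·4.8990/(2)·0.0434^1·0.9991^3 = -0.105966
d^2_{0,1}(3.0548) = +0.000200 -0.105966 = -0.105766
D = (+1.000000+0.000000i)·(-0.105766)·(-0.714626+0.699507i) = +0.075583-0.073984i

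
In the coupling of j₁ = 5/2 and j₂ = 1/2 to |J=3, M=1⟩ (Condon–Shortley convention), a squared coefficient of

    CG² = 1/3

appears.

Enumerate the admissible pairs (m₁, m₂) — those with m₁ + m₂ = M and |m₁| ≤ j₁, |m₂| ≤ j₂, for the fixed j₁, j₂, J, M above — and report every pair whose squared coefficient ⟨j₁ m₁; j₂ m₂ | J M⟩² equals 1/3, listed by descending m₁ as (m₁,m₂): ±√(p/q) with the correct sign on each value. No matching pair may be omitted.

(3/2,-1/2): +√(1/3)

Admissible pairs with m₁+m₂ = M = 1: (1/2,1/2), (3/2,-1/2)
  (m₁,m₂)=(3/2,-1/2): CG² = 1/3, CG = +√(1/3)   ← matches the target
  (m₁,m₂)=(1/2,1/2): CG² = 2/3, CG = +√(2/3)
Pairs with CG² = 1/3: (3/2,-1/2): +√(1/3)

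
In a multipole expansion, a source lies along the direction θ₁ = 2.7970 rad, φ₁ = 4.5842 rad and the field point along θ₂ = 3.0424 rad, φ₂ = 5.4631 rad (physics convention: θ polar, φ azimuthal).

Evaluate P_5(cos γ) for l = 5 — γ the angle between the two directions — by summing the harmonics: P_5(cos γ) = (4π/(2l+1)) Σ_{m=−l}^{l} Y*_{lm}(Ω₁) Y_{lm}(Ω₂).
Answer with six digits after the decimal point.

0.456779

Term-by-term m-sum for l=5 (normalisation 4π/11 = 1.142397):
  m=-5: Y*=-0.001221-0.001637i  Y=-0.000003-0.000004i  product -0.000000+0.000000i
  m=-4: Y*=-0.015677+0.008826i  Y=+0.000139+0.000019i  product -0.000002+0.000001i
  m=-3: Y*=+0.034887+0.086201i  Y=-0.002065+0.001674i  product -0.000216-0.000120i
  m=-2: Y*=+0.291885-0.076517i  Y=+0.002259-0.032513i  product -0.001828-0.009663i
  m=-1: Y*=-0.070239-0.544928i  Y=+0.167194+0.179214i  product +0.085915-0.103696i
  m=+0: Y*=-0.267465-0.000000i  Y=-0.867797+0.000000i  product +0.232106+0.000000i
  m=+1: Y*=+0.070239-0.544928i  Y=-0.167194+0.179214i  product +0.085915+0.103696i
  m=+2: Y*=+0.291885+0.076517i  Y=+0.002259+0.032513i  product -0.001828+0.009663i
  m=+3: Y*=-0.034887+0.086201i  Y=+0.002065+0.001674i  product -0.000216+0.000120i
  m=+4: Y*=-0.015677-0.008826i  Y=+0.000139-0.000019i  product -0.000002-0.000001i
  m=+5: Y*=+0.001221-0.001637i  Y=+0.000003-0.000004i  product -0.000000-0.000000i
Total Σ_m = +0.399842+0.000000i. Multiply by 1.142397: +0.456779+0.000000i. P_5(cos γ) = 0.456779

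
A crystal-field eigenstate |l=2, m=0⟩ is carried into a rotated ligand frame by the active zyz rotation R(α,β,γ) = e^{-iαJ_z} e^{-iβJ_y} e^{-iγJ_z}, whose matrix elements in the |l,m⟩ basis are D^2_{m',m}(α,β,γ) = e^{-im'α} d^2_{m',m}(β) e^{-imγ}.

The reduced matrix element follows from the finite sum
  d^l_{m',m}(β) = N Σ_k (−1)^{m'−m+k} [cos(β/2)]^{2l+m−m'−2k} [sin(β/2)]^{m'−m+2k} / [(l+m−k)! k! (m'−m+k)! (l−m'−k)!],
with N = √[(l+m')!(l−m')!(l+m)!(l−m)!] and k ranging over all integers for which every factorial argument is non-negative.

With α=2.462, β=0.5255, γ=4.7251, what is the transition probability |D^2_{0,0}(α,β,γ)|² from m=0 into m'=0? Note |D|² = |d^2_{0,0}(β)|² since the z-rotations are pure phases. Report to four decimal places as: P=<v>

P=0.3875

Split into d^2_{0,0}(β=0.5255) × two z-phases.
Half-angle: c=0.965679, s=0.259737. N=√(2·2·2·2)=4.000000
The bounds max(0,m−m')=0 and min(l+m,l−m')=2 give 3 terms
  k=0: (−1)^0·4.0000/(4)·0.9657^4·0.2597^0 = +0.869625
  k=1: (−1)^1·4.0000/(1)·0.9657^2·0.2597^2 = -0.251648
  k=2: (−1)^2·4.0000/(4)·0.9657^0·0.2597^4 = +0.004551
d^2_{0,0}(0.5255) = +0.869625 -0.251648 +0.004551 = +0.622528
|D^2_{0,0}|² = |d^2_{0,0}(β)|² = (+0.622528)² = 0.387541 (the z-rotation phases have unit modulus)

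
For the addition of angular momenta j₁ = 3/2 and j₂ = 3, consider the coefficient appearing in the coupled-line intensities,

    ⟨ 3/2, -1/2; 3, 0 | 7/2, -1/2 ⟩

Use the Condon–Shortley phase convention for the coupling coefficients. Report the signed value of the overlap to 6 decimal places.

√[8·1!2!5!/9! · 1!2!3!3!3!4!] = √(384/7)
  +(−1)^0/∏(0,1,2,3,0,2)! = 1/24  (running 1/24)
  +(−1)^1/∏(1,0,1,2,1,3)! = -1/12  (running -1/24)
⟨..|..⟩ = √(384/7)·(-1/24) = -0.308607

-0.308607  (= −√(2/21))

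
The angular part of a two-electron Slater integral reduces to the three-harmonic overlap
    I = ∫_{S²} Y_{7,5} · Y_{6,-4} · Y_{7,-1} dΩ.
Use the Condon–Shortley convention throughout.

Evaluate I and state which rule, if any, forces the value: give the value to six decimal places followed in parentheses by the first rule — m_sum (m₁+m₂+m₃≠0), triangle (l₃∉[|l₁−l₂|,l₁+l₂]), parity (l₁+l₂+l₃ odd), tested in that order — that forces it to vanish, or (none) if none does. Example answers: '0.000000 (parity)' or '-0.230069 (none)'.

0.082830 (none)

Checks pass: Σm=0; 20 even; l₃=7∈[1,13].
(2·7+1)(2·6+1)(2·7+1) = 2925
Δ: 6! 8! 6! / 21! → 1/2444321880
sum: t=0:+1/2612736000 t=1:−1/20736000 t=2:+1/1658880 t=3:−1/746496 t=4:+1/1658880 t=5:−1/20736000 t=6:+1/2612736000 = -1/4354560
3j²(7 6 7; 0 0 0) = Δ·Π!·Σ² = 1000/138567  (sign +1)
sum: t=0:+1/49766400 t=1:−1/72576000 t=2:+1/1393459200 = 7/995328000
3j²(7 6 7; 5 -4 -1) = Δ·Π!·Σ² = 343/83980  (sign +1)
combine: 4πI² = 2925·1000/138567·343/83980 = 1286250/14919047
take √, sign +1: I = 0.08282992
No selection rule forces the value: the integral is nonzero (none).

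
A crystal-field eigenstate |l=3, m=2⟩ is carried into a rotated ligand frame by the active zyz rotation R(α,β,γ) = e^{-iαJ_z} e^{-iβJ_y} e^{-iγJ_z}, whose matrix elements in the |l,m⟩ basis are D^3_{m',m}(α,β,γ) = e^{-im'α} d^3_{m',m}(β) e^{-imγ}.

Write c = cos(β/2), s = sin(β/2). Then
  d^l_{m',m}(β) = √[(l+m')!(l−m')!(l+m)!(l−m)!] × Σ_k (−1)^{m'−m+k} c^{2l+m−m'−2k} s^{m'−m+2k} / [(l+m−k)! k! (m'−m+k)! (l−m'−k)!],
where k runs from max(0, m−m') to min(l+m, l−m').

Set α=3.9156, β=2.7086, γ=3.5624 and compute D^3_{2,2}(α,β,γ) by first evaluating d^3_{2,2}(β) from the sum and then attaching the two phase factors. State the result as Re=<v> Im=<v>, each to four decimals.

Re=0.0073 Im=0.0069

D^3_{2,2}(3.9156,2.7086,3.5624) = e^{-i·2·3.9156}·d^3_{2,2}(2.7086)·e^{-i·2·3.5624}. Compute d first:
Half-angle: c=0.214809, s=0.976656. N=√(120·1·120·1)=120.000000
The bounds max(0,m−m')=0 and min(l+m,l−m')=1 give 2 terms
  k=0: (−1)^0·120.0000/(120)·0.2148^6·0.9767^0 = +0.000098
  k=1: (−1)^1·120.0000/(24)·0.2148^4·0.9767^2 = -0.010155
d^3_{2,2}(2.7086) = +0.000098 -0.010155 = -0.010056
Attach z-rotation phases: D = e^{-i(2)(3.9156)}·(-0.010056)·e^{-i(2)(3.5624)} = +0.007345+0.006869i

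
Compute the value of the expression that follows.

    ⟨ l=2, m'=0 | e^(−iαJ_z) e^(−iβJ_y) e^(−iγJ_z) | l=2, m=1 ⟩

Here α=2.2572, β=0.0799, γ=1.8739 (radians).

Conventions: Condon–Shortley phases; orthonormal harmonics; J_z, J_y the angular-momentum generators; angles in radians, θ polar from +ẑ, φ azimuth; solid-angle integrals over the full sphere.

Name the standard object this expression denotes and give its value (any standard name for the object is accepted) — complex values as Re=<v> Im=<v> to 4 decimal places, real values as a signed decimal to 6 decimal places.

Wigner D-matrix element, Re=-0.0291 Im=-0.0930

This is a Wigner D-matrix element — the rotation-matrix element ⟨l m'| R(α,β,γ) |l m⟩ in the angular-momentum basis.
Split into d^2_{0,1}(β=0.0799) × two z-phases.
c=cos(0.079900/2)=0.999202, s=sin(0.079900/2)=0.039939; N=√[2·2·6·1]=4.898979
Admissible k: 1..2 (factorial args all ≥0)
  k=1: (−1)^0·4.8990/(2)·0.9992^3·0.0399^1 = +0.097597
  k=2: (−1)^1·4.8990/(2)·0.9992^1·0.0399^3 = -0.000156
d^2_{0,1}(0.0799) = +0.097597 -0.000156 = +0.097441
D = (+1.000000+0.000000i)·(+0.097441)·(-0.298484-0.954415i) = -0.029085-0.092999i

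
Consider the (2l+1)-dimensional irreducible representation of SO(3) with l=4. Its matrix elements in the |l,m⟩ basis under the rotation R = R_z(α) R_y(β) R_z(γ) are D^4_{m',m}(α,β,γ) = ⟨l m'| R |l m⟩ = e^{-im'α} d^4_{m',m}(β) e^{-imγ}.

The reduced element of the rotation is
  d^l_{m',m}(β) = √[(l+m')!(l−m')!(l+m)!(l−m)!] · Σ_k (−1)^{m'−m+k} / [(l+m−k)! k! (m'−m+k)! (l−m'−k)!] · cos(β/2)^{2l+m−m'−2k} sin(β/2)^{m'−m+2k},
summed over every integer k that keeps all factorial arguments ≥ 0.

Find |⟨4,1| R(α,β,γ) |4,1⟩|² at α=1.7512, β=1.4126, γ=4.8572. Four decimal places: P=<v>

P=0.0565

Split into d^4_{1,1}(β=1.4126) × two z-phases.
c=cos(1.412600/2)=0.760768, s=sin(1.412600/2)=0.649023; N=√[120·6·120·6]=720.000000
Admissible k: 0..3 (factorial args all ≥0)
  k=0: (−1)^0·720.0000/(720)·0.7608^8·0.6490^0 = +0.112207
  k=1: (−1)^1·720.0000/(48)·0.7608^6·0.6490^2 = -1.224974
  k=2: (−1)^2·720.0000/(24)·0.7608^4·0.6490^4 = +1.783087
  k=3: (−1)^3·720.0000/(72)·0.7608^2·0.6490^6 = -0.432581
d^4_{1,1}(1.4126) = +0.112207 -1.224974 +1.783087 -0.432581 = +0.237740
|D^4_{1,1}|² = |d^4_{1,1}(β)|² = (+0.237740)² = 0.056520 (the z-rotation phases have unit modulus)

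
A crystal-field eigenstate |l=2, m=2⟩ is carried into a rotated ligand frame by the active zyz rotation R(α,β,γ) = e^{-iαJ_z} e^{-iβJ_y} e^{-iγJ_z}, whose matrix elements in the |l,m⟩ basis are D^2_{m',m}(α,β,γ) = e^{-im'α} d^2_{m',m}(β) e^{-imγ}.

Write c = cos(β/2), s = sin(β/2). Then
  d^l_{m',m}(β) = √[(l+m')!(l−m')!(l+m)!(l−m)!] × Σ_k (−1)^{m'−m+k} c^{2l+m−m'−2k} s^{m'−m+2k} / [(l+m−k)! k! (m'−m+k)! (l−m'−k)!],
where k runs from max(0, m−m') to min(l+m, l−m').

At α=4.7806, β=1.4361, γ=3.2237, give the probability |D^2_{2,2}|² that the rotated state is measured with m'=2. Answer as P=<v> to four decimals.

P=0.1035

First d^2_{2,2}(β=1.4361), then the phase factors e^{-i(2)α} and e^{-i(2)γ}:
Half-angle: c=0.753090, s=0.657917. N=√(24·1·24·1)=24.000000
k: max(0,(2)−(2))=0 … min(2+(2),2−(2))=0
  k=0: (−1)^0·24.0000/(24)·0.7531^4·0.6579^0 = +0.321653
d^2_{2,2}(1.4361) = +0.321653
|D^2_{2,2}|² = |d^2_{2,2}(β)|² = (+0.321653)² = 0.103461 (the z-rotation phases have unit modulus)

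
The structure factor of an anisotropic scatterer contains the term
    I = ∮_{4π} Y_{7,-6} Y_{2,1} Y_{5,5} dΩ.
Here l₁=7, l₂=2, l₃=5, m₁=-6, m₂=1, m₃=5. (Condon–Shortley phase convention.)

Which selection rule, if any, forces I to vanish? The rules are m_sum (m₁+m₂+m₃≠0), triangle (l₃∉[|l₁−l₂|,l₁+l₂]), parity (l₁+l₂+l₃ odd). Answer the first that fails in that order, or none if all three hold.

m₁+m₂+m₃ = -6 + 1 + 5 = 0  ✓
triangle: |7−2|=5 ≤ l₃=5 ≤ 7+2=9  ✓
parity: l₁+l₂+l₃ = 14 is even  ✓

none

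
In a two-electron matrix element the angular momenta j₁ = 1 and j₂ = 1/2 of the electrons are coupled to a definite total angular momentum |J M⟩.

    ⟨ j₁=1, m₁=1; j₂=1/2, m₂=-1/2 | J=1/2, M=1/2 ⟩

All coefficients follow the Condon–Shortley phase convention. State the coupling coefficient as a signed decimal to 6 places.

√[2·1!1!0!/3! · 2!0!0!1!1!0!] = √(2/3)
  +(−1)^0/∏(0,1,0,0,1,0)! = 1  (running 1)
⟨..|..⟩ = √(2/3)·(1) = +0.816497

+0.816497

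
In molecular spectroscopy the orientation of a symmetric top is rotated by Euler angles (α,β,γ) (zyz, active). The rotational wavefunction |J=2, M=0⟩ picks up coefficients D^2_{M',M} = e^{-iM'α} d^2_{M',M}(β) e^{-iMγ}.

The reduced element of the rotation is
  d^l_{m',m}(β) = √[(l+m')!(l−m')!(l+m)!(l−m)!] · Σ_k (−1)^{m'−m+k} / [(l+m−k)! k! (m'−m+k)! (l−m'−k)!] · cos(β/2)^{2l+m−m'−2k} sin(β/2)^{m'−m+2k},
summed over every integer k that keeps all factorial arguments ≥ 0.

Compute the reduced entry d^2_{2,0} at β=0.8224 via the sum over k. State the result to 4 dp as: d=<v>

d^2_{2,0}(β=0.8224) via the finite sum:
Half-angle: c=0.916642, s=0.399710. N=√(24·1·2·2)=9.797959
k∈{0} keeps every argument non-negative
  k=0: (−1)^2·9.7980/(4)·0.9166^2·0.3997^2 = +0.328824
d^2_{2,0}(0.8224) = +0.328824

d=0.3288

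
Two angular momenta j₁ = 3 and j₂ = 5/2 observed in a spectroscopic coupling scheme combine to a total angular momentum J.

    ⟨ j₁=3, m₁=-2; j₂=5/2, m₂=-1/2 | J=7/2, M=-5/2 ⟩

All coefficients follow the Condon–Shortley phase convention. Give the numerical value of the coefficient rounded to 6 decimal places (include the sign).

-0.178174

√[8·2!4!3!/10! · 1!5!2!3!1!6!] = √(4608/7)
  +(−1)^1/∏(1,1,4,1,0,2)! = -1/48  (running -1/48)
  +(−1)^2/∏(2,0,3,0,1,3)! = 1/72  (running -1/144)
⟨..|..⟩ = √(4608/7)·(-1/144) = -0.178174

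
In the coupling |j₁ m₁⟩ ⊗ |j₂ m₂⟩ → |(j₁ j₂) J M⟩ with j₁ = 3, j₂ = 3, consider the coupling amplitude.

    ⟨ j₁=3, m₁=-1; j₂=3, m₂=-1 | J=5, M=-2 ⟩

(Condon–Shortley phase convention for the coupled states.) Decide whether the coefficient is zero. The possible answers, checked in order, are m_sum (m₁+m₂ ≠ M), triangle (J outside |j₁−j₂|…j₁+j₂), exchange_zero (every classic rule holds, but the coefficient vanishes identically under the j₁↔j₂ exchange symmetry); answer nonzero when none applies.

m-sum: m₁+m₂ = -1+(-1) = -2, M = -2  ✓
triangle: |j₁−j₂| = 0 ≤ J = 5 ≤ j₁+j₂ = 6  ✓
exchange: j₁=j₂ and m₁=m₂, and (−1)^(j₁+j₂−J) = (−1)^1 = −1 forces ⟨j₁m₁;j₂m₂|JM⟩ = −⟨j₂m₂;j₁m₁|JM⟩ = −⟨j₁m₁;j₂m₂|JM⟩ ⇒ the coefficient vanishes identically
Racah sum check: Σ_k collapses to 0 ⇒ CG = 0

exchange_zero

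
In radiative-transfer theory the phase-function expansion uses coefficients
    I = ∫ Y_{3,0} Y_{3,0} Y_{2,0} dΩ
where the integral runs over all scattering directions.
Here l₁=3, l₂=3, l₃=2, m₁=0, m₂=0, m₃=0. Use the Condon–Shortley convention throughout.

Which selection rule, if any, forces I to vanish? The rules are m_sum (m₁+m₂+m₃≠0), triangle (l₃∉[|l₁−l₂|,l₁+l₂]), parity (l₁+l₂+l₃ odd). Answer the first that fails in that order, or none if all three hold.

Σmᵢ = 0  ✓
l₃∈[|l₁−l₂|,l₁+l₂]=[0,6], have l₃=2  ✓
Σlᵢ = 8 ⇒ even  ✓

none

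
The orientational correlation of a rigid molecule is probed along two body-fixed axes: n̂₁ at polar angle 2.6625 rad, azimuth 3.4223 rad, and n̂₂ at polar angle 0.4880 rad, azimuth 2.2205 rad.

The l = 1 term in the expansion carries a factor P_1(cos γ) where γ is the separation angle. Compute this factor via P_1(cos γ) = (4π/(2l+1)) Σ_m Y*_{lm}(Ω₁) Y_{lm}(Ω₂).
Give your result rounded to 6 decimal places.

Expand P_1 via completeness: Σ_{m} conj(Y_{1,m}) at Ω₁ times Y_{1,m} at Ω₂ —
  m=-1: Y*=-0.153030-0.044122i  Y=-0.097995-0.128985i  product +0.009305+0.024062i
  m=+0: Y*=-0.433592-0.000000i  Y=+0.431569+0.000000i  product -0.187125-0.000000i
  m=+1: Y*=+0.153030-0.044122i  Y=+0.097995-0.128985i  product +0.009305-0.024062i
Σ over m = -0.168515+0.000000i; ×(4π/3) → -0.705873+0.000000i. Real part: -0.705873

-0.705873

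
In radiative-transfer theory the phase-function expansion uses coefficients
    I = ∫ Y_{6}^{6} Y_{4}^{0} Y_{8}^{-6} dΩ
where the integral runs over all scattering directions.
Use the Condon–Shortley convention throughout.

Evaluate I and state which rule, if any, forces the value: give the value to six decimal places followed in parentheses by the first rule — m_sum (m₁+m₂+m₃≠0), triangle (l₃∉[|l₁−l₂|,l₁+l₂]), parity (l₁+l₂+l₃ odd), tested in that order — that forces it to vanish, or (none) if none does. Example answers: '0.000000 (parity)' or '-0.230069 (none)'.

-0.171490 (none)

Checks pass: Σm=0; 18 even; l₃=8∈[2,10].
(2·6+1)(2·4+1)(2·8+1) = 1989
Δ: 2! 10! 6! / 19! → 1/23279256
sum: t=0:+1/1658880 t=1:−1/518400 t=2:+1/1658880 = -1/1382400
3j²(6 4 8; 0 0 0) = Δ·Π!·Σ² = 504/46189  (sign -1)
sum: t=0:+1/348364800 = 1/348364800
3j²(6 4 8; 6 0 -6) = Δ·Π!·Σ² = 11/646  (sign +1)
combine: 4πI² = 1989·504/46189·11/646 = 2268/6137
take √, sign -1: I = -0.17148989
No selection rule forces the value: the integral is nonzero (none).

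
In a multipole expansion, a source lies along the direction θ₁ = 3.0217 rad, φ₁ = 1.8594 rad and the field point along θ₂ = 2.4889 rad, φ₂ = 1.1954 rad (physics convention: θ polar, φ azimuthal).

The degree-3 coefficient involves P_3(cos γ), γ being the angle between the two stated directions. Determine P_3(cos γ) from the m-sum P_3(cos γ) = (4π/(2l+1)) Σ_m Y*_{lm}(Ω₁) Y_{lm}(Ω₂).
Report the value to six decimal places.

0.244564

Addition theorem: P_3(cos γ) = (4π/7) Σ_m Y*_{lm}(Ω₁) Y_{lm}(Ω₂), m = −3…3:
  m=-3: Y*=+0.000544-0.000463i  Y=-0.084376+0.040199i  product -0.000027+0.000061i
  m=-2: Y*=+0.012163+0.007921i  Y=+0.218960+0.204306i  product +0.001045+0.004219i
  m=-1: Y*=-0.043219+0.145572i  Y=+0.155135-0.393660i  product +0.050601+0.039597i
  m=+0: Y*=-0.714494-0.000000i  Y=-0.046180+0.000000i  product +0.032995+0.000000i
  m=+1: Y*=+0.043219+0.145572i  Y=-0.155135-0.393660i  product +0.050601-0.039597i
  m=+2: Y*=+0.012163-0.007921i  Y=+0.218960-0.204306i  product +0.001045-0.004219i
  m=+3: Y*=-0.000544-0.000463i  Y=+0.084376+0.040199i  product -0.000027-0.000061i
Accumulated sum +0.136232+0.000000i; after 4π/(2l+1) scaling, +0.244564+0.000000i ⇒ P_3 = 0.244564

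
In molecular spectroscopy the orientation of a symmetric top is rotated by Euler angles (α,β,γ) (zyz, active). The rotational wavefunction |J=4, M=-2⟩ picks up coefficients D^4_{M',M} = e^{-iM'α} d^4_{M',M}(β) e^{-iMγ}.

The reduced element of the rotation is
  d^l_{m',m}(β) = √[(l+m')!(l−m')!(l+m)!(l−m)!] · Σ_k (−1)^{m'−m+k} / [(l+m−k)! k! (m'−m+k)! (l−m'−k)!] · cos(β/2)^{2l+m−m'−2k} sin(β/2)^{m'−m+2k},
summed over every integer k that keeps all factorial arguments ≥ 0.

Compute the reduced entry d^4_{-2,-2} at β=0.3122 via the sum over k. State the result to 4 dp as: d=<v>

d^4_{-2,-2}(β=0.3122) via the finite sum:
c=cos(0.312200/2)=0.987841, s=sin(0.312200/2)=0.155467; N=√[2·720·2·720]=1440.000000
The bounds max(0,m−m')=0 and min(l+m,l−m')=2 give 3 terms
  k=0: (−1)^0·1440.0000/(1440)·0.9878^8·0.1555^0 = +0.906769
  k=1: (−1)^1·1440.0000/(120)·0.9878^6·0.1555^2 = -0.269513
  k=2: (−1)^2·1440.0000/(96)·0.9878^4·0.1555^4 = +0.008344
d^4_{-2,-2}(0.3122) = +0.906769 -0.269513 +0.008344 = +0.645601

d=0.6456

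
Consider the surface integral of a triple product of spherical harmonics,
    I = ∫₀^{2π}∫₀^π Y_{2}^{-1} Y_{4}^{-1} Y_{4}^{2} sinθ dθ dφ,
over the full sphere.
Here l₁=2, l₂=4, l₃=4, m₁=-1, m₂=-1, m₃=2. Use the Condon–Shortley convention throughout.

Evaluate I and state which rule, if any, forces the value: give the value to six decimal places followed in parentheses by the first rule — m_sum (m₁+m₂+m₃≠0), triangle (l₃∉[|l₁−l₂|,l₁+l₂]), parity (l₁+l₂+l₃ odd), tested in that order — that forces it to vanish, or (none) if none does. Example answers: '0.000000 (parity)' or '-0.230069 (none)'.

m-sum 0 ✓  L=10 even ✓  2≤4≤6 ✓
Π(2lᵢ+1) = 5×9×9 = 405
triangle coeff Δ(2,4,4) = 1/13860
Σ_t [0,2]: t=0:+1/192 t=1:−1/36 t=2:+1/192 = -5/288
(3j)²=20/693 [(2 4 4; 0 0 0)], sign=-1
Σ_t [1,2]: t=1:−1/96 t=2:+1/240 = -1/160
(3j)²=27/1540 [(2 4 4; -1 -1 2)], sign=-1
⇒ 4πI² = 1215/5929
I = (+1)√(1215/5929/(4π)) = 0.12770047
No selection rule forces the value: the integral is nonzero (none).

0.127700 (none)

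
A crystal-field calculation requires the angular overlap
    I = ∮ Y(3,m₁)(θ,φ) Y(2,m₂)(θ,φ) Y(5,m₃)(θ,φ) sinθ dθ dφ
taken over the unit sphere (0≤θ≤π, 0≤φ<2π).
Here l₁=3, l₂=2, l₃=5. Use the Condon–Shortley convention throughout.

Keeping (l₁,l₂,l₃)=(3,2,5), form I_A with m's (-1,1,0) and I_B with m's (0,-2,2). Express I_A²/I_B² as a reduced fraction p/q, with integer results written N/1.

10/7

Same 3,2,5: normalisation and zero-m 3j drop out of the ratio.
A: Δ: 0! 6! 4! / 11! → 1/2310; sum: t=0:+1/288 = 1/288; 3j²(3 2 5; -1 1 0) = Δ·Π!·Σ² = 5/231  (sign -1)
B: Δ: 0! 6! 4! / 11! → 1/2310; sum: t=0:+1/864 = 1/864; 3j²(3 2 5; 0 -2 2) = Δ·Π!·Σ² = 1/66  (sign -1)
I_A²/I_B² = (5/231)/(1/66) = 10/7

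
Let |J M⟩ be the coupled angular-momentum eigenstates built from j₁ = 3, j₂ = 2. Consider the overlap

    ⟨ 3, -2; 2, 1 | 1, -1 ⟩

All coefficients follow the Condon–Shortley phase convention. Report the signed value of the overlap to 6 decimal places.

triangle: 4!×2!×0!/7! = 48/5040
(j±m)!: 1!×5!×3!×1!×0!×2! = 1440
prefactor² = (2J+1)×Δ×N² = 288/7
  k=3: −1/(3!×1!×2!×0!×0!×0!) = -1/12
Σ = -1/12  ⇒  CG² = 288/7×(-1/12)² = 2/7
CG = −√(2/7) = -0.534522

−√(2/7) = -0.534522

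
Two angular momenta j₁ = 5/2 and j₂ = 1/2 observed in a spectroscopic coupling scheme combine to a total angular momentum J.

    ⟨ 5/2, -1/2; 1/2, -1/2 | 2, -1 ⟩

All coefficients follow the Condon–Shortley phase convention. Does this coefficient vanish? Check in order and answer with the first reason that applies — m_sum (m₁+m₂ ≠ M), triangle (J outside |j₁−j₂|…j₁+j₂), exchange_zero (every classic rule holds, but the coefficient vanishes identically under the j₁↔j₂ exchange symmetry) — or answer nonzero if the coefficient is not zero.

m-sum: m₁+m₂ = -1/2+(-1/2) = -1, M = -1  ✓
triangle: |j₁−j₂| = 2 ≤ J = 2 ≤ j₁+j₂ = 3  ✓
exchange: j₁≠j₂ or m₁≠m₂ — the exchange symmetry imposes no constraint here
value check: CG = +√(1/3) = +0.577350 ≠ 0

nonzero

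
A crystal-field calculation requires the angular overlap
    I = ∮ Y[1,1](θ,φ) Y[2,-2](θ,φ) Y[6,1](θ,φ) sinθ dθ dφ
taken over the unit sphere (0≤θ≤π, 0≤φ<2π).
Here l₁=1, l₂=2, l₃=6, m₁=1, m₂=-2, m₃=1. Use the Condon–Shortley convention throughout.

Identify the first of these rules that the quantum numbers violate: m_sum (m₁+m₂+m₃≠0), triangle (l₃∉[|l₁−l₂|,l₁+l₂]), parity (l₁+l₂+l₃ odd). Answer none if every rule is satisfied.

triangle

m₁+m₂+m₃ = 1 − 2 + 1 = 0  ✓
triangle: need |l₁−l₂| ≤ l₃ ≤ l₁+l₂ = [1,3]; l₃=6 is outside  ✗
parity: l₁+l₂+l₃ = 9 is odd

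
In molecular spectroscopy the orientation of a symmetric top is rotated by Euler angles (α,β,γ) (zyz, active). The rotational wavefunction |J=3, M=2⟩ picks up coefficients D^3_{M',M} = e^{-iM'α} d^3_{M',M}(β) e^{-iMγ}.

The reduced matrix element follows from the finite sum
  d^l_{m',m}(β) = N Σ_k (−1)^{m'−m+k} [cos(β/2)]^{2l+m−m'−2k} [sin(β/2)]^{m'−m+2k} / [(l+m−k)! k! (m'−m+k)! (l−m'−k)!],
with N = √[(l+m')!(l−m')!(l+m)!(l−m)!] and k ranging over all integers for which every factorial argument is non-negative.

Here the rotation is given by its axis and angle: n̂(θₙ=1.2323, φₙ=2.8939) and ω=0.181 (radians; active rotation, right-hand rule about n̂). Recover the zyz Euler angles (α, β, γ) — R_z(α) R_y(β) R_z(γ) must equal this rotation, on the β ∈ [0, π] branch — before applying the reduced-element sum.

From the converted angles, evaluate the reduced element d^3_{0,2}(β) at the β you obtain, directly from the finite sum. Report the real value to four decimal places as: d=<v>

d=0.0389

Axis–angle → zyz. n̂ = (sinθₙcosφₙ, sinθₙsinφₙ, cosθₙ) = (-0.914468, +0.231256, +0.332069), ω = 0.1810.
R = I cosω + sinω [n̂]ₓ + (1−cosω) n̂n̂ᵀ gives
  R = [+0.997325, -0.063231, +0.036668; +0.056322, +0.984538, +0.165871; -0.046590, -0.163362, +0.985466]
β = atan2(√(R₁₃²+R₂₃²), R₃₃) = 0.170703; α = atan2(R₂₃, R₁₃) mod 2π = 1.353229; γ = atan2(R₃₂, −R₃₁) mod 2π = 4.990207
d^3_{0,2}(β=0.1707) via the finite sum:
Half-angle: c=0.996360, s=0.085248. N=√(6·6·120·1)=65.726707
Admissible k: 2..3 (factorial args all ≥0)
  k=2: (−1)^0·65.7267/(12)·0.9964^4·0.0852^2 = +0.039228
  k=3: (−1)^1·65.7267/(12)·0.9964^2·0.0852^4 = -0.000287
d^3_{0,2}(0.1707) = +0.039228 -0.000287 = +0.038941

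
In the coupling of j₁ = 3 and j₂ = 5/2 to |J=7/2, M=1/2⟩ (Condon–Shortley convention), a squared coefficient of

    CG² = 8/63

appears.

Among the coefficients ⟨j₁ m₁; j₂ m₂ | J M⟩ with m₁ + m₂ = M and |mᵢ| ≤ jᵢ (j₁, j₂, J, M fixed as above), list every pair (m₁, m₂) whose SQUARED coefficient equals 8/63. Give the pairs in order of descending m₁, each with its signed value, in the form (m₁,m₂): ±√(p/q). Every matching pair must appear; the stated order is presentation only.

Admissible pairs with m₁+m₂ = M = 1/2: (-2,5/2), (-1,3/2), (0,1/2), (1,-1/2), (2,-3/2), (3,-5/2)
  (m₁,m₂)=(3,-5/2): CG² = 2/21, CG = +√(2/21)
  (m₁,m₂)=(2,-3/2): CG² = 20/63, CG = +√(20/63)
  (m₁,m₂)=(1,-1/2): CG² = 1/63, CG = −√(1/63)
  (m₁,m₂)=(0,1/2): CG² = 4/21, CG = −√(4/21)
  (m₁,m₂)=(-1,3/2): CG² = 8/63, CG = +√(8/63)   ← matches the target
  (m₁,m₂)=(-2,5/2): CG² = 16/63, CG = +√(16/63)
Pairs with CG² = 8/63: (-1,3/2): +√(8/63)

(-1,3/2): +√(8/63)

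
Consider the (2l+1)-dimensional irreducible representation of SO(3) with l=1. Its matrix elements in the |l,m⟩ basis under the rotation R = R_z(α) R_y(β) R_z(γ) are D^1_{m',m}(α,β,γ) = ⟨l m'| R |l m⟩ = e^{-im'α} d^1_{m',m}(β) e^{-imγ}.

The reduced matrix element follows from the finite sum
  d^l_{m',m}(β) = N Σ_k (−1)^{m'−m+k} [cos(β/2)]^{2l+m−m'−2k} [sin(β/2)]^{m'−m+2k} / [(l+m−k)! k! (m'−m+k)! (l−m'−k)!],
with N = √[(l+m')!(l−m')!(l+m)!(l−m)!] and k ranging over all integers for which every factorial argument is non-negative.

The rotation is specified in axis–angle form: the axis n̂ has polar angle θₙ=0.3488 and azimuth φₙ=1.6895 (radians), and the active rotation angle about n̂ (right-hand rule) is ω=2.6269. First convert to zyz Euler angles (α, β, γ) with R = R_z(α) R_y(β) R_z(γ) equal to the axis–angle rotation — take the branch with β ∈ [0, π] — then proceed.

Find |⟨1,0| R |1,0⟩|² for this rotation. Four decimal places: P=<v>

Axis–angle → zyz. n̂ = (sinθₙcosφₙ, sinθₙsinφₙ, cosθₙ) = (-0.040474, +0.339365, +0.939784), ω = 2.6269.
R = I cosω + sinω [n̂]ₓ + (1−cosω) n̂n̂ᵀ gives
  R = [-0.867380, -0.488316, +0.095912; +0.436933, -0.655027, +0.616465; -0.238204, +0.576616, +0.781519]
β = atan2(√(R₁₃²+R₂₃²), R₃₃) = 0.673699; α = atan2(R₂₃, R₁₃) mod 2π = 1.416449; γ = atan2(R₃₂, −R₃₁) mod 2π = 1.179042
First d^1_{0,0}(β=0.6737), then the phase factors e^{-i(0)α} and e^{-i(0)γ}:
c=cos(0.673699/2)=0.943801, s=sin(0.673699/2)=0.330515; N=√[1·1·1·1]=1.000000
k: max(0,(0)−(0))=0 … min(1+(0),1−(0))=1
  k=0: (−1)^0·1.0000/(1)·0.9438^2·0.3305^0 = +0.890760
  k=1: (−1)^1·1.0000/(1)·0.9438^0·0.3305^2 = -0.109240
d^1_{0,0}(0.6737) = +0.890760 -0.109240 = +0.781519
|D^1_{0,0}|² = |d^1_{0,0}(β)|² = (+0.781519)² = 0.610772 (the z-rotation phases have unit modulus)

P=0.6108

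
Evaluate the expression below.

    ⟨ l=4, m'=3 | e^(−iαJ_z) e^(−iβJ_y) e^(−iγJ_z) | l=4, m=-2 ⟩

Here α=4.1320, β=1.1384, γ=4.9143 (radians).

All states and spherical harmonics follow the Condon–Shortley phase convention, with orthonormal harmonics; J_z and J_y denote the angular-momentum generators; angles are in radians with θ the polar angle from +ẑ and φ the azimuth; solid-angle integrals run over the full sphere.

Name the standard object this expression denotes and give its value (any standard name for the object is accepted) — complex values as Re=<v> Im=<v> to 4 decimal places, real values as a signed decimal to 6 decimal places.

Wigner D-matrix element, Re=0.2212 Im=0.1431

This is a Wigner D-matrix element — the rotation-matrix element ⟨l m'| R(α,β,γ) |l m⟩ in the angular-momentum basis.
Split into d^4_{3,-2}(β=1.1384) × two z-phases.
Half-angle: c=0.842332, s=0.538958. N=√(5040·1·2·720)=2693.993318
Admissible k: 0..1 (factorial args all ≥0)
  k=0: (−1)^5·2693.9933/(240)·0.8423^3·0.5390^5 = -0.305079
  k=1: (−1)^6·2693.9933/(720)·0.8423^1·0.5390^7 = +0.041633
d^4_{3,-2}(1.1384) = -0.305079 +0.041633 = -0.263446
Phases: e^{-i·(3)·4.1320}=+0.985522+0.169548i, e^{-i·(-2)·4.9143}=-0.919566-0.392936i ⇒ D=+0.221197+0.143093i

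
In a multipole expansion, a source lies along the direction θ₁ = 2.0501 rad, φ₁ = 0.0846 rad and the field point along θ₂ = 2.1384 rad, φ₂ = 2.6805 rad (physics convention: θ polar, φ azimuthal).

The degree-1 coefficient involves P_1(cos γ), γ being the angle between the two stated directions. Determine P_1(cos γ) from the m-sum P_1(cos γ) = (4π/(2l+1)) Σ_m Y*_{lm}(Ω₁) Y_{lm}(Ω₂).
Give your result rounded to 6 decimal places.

-0.391592

Expand P_1 via completeness: Σ_{m} conj(Y_{1,m}) at Ω₁ times Y_{1,m} at Ω₂ —
  term(m=-1) = (-0.076337, -0.046351)   from Y*(Ω₁)=(0.305466, 0.025904), Y(Ω₂)=(-0.260895, -0.129615)
  term(m=+0) = (0.059188, 0.000000)   from Y*(Ω₁)=(-0.225325, -0.000000), Y(Ω₂)=(-0.262679, 0.000000)
  term(m=+1) = (-0.076337, 0.046351)   from Y*(Ω₁)=(-0.305466, 0.025904), Y(Ω₂)=(0.260895, -0.129615)
Accumulated sum (-0.093486, 0.000000); after 4π/(2l+1) scaling, (-0.391592, 0.000000) ⇒ P_1 = -0.391592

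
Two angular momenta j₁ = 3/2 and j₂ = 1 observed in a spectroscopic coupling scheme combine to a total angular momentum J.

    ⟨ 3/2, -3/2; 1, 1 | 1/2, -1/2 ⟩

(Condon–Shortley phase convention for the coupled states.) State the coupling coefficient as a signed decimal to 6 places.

√[2·2!1!0!/4! · 0!3!2!0!0!1!] = √(2)
  +(−1)^2/∏(2,0,1,0,0,0)! = 1/2  (running 1/2)
⟨..|..⟩ = √(2)·(1/2) = +0.707107

+√(1/2) ≈ +0.707107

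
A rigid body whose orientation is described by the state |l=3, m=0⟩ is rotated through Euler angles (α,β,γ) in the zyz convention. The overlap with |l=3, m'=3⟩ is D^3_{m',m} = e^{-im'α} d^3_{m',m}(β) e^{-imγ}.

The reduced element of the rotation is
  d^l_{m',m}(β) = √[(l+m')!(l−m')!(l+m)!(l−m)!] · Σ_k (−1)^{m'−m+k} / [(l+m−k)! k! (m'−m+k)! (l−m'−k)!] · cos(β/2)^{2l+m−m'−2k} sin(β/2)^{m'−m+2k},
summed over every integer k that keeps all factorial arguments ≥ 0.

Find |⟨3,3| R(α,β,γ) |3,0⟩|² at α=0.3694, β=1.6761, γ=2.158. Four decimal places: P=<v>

P=0.3023

D^3_{3,0}(0.3694,1.6761,2.1580) = e^{-i·3·0.3694}·d^3_{3,0}(1.6761)·e^{-i·0·2.1580}. Compute d first:
c=cos(1.676100/2)=0.668914, s=sin(1.676100/2)=0.743340; N=√[720·1·6·6]=160.996894
k∈{0} keeps every argument non-negative
  k=0: (−1)^3·160.9969/(36)·0.6689^3·0.7433^3 = -0.549779
d^3_{3,0}(1.6761) = -0.549779
|D^3_{3,0}|² = |d^3_{3,0}(β)|² = (-0.549779)² = 0.302257 (the z-rotation phases have unit modulus)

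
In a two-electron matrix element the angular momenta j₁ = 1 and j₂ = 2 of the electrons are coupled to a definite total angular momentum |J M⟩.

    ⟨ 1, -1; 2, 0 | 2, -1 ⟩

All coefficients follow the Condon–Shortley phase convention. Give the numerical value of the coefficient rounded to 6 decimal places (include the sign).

-0.707107

triangle: 1!·1!·3!/6! = 6/720
(j±m)!: 0!·2!·2!·2!·1!·3! = 48
prefactor² = (2J+1)·Δ·N² = 2
  k=1: −1/(1!·0!·1!·1!·0!·2!) = -1/2
Σ = -1/2  ⇒  CG² = 2·(-1/2)² = 1/2
CG = −√(1/2) = -0.707107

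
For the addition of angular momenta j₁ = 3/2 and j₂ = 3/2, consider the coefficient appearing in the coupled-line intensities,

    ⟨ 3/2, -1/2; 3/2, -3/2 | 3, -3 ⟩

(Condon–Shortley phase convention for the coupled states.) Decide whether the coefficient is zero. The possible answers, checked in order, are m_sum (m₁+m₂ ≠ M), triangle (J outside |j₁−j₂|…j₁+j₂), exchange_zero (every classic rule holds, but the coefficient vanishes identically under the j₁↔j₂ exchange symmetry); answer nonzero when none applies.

m-sum: m₁+m₂ = -1/2+(-3/2) = -2, M = -3  ✗ ⇒ coefficient is 0

m_sum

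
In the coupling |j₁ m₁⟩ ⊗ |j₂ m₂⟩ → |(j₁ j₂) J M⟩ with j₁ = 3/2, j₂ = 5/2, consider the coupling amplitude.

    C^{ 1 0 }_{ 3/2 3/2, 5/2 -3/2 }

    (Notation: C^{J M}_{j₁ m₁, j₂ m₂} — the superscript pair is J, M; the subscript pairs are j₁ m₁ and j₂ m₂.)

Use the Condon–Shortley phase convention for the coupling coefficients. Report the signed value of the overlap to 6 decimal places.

+0.447214  (= +√(1/5))

triangle: 3!·0!·2!/6! = 12/720
(j±m)!: 3!·0!·1!·4!·1!·1! = 144
prefactor² = (2J+1)·Δ·N² = 36/5
  k=0: +1/(0!·3!·0!·1!·0!·1!) = 1/6
Σ = 1/6  ⇒  CG² = 36/5·(1/6)² = 1/5
CG = +√(1/5) = +0.447214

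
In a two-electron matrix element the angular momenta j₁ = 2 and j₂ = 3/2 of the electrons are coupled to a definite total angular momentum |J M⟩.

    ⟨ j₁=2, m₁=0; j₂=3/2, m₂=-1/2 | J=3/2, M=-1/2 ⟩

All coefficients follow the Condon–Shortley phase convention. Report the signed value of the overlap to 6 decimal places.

j₁+j₂−J=2  J+j₁−j₂=2  J−j₁+j₂=1  j₁+j₂+J+1=6
(j₁±m₁, j₂±m₂, J±M) = (2,2,1,2,1,2)
P² = 16/45
sum k=0..1:
  [0] +1/4 = 1/4
  [1] −1/1 = -1
S = -3/4
C² = P²·S² = 1/5 ; C = -0.447214

−√(1/5) = -0.447214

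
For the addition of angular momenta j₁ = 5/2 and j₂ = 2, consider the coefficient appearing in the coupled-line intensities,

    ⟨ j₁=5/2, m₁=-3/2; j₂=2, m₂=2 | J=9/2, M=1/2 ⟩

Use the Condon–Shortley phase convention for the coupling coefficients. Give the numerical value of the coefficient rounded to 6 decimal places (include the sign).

√[10·0!5!4!/10! · 1!4!4!0!5!4!] = √(92160/7)
  +(−1)^0/∏(0,0,4,4,1,0)! = 1/576  (running 1/576)
⟨..|..⟩ = √(92160/7)·(1/576) = +0.199205

+0.199205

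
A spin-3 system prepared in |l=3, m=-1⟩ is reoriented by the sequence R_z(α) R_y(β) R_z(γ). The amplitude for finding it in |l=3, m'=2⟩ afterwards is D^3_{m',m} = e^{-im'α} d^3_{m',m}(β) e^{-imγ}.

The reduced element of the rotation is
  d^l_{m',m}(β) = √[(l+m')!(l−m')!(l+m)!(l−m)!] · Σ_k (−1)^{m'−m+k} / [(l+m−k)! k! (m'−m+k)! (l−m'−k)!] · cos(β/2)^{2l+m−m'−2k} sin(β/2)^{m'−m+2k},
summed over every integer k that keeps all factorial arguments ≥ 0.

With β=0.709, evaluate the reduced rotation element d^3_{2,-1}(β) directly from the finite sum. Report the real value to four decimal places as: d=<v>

d^3_{2,-1}(β=0.7090) via the finite sum:
Half-angle: c=0.937820, s=0.347121. N=√(120·1·2·24)=75.894664
k∈{0,1} keeps every argument non-negative
  k=0: (−1)^3·75.8947/(12)·0.9378^3·0.3471^3 = -0.218189
  k=1: (−1)^4·75.8947/(24)·0.9378^1·0.3471^5 = +0.014946
d^3_{2,-1}(0.7090) = -0.218189 +0.014946 = -0.203243

d=-0.2032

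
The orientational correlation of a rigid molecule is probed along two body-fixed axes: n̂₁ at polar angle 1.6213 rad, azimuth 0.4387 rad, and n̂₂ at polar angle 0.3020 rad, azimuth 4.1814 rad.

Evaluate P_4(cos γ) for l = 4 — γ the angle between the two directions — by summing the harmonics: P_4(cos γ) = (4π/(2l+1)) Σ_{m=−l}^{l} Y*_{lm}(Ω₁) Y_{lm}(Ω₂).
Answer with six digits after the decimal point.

0.084997

Summing Y*_{l m}(θ₁,φ₁)·Y_{l m}(θ₂,φ₂) over m ∈ [−4, 4]; prefactor 4π/(2·4+1) = 1.396263:
  m=-4: Y*=-0.08056 + 0.43285j  Y=-0.00182 + 0.00295j  product -0.00113 - 0.00102j
  m=-3: Y*=-0.01586 - 0.06092j  Y=0.03144 + 0.00070j  product -0.00046 - 0.00193j
  m=-2: Y*=-0.20946 - 0.25204j  Y=-0.07757 - 0.13906j  product -0.01880 + 0.04868j
  m=-1: Y*=0.06439 + 0.03021j  Y=-0.22999 + 0.39164j  product -0.02664 + 0.01827j
  m=+0: Y*=0.30929 + 0.00000j  Y=0.50093 + 0.00000j  product 0.15493 + 0.00000j
  m=+1: Y*=-0.06439 + 0.03021j  Y=0.22999 + 0.39164j  product -0.02664 - 0.01827j
  m=+2: Y*=-0.20946 + 0.25204j  Y=-0.07757 + 0.13906j  product -0.01880 - 0.04868j
  m=+3: Y*=0.01586 - 0.06092j  Y=-0.03144 + 0.00070j  product -0.00046 + 0.00193j
  m=+4: Y*=-0.08056 - 0.43285j  Y=-0.00182 - 0.00295j  product -0.00113 + 0.00102j
Total Σ_m = 0.06087 + 0.00000j. Multiply by 1.396263: 0.08500 + 0.00000j. P_4(cos γ) = 0.084997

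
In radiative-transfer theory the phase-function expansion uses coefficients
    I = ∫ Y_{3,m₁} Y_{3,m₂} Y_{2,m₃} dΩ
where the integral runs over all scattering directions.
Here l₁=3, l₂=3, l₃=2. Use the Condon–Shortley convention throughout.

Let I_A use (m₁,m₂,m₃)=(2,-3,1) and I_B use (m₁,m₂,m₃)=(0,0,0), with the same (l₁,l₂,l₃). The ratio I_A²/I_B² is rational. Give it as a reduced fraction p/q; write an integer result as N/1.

l's match ⇒ only the (l;m) 3-j factors differ between A and B.
A: triangle coeff Δ(3,3,2) = 1/3780; Σ_t [0,0]: t=0:+1/48 = 1/48; (3j)²=5/84 [(3 3 2; 2 -3 1)], sign=-1
B: triangle coeff Δ(3,3,2) = 1/3780; Σ_t [1,3]: t=1:−1/24 t=2:+1/4 t=3:−1/24 = 1/6; (3j)²=4/105 [(3 3 2; 0 0 0)], sign=+1
I_A²/I_B² = (5/84)/(4/105) = 25/16

25/16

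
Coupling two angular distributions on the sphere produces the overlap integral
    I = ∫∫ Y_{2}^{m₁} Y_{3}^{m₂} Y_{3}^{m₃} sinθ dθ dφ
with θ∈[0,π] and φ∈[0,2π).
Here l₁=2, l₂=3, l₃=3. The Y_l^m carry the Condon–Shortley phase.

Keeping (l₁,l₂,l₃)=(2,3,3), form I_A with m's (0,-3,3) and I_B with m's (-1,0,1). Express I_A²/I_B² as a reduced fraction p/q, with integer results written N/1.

l's match ⇒ only the (l;m) 3-j factors differ between A and B.
A: triangle coeff Δ(2,3,3) = 1/3780; Σ_t [0,0]: t=0:+1/96 = 1/96; (3j)²=5/84 [(2 3 3; 0 -3 3)], sign=+1
B: triangle coeff Δ(2,3,3) = 1/3780; Σ_t [1,2]: t=1:−1/8 t=2:+1/12 = -1/24; (3j)²=1/210 [(2 3 3; -1 0 1)], sign=-1
I_A²/I_B² = (5/84)/(1/210) = 25/2

25/2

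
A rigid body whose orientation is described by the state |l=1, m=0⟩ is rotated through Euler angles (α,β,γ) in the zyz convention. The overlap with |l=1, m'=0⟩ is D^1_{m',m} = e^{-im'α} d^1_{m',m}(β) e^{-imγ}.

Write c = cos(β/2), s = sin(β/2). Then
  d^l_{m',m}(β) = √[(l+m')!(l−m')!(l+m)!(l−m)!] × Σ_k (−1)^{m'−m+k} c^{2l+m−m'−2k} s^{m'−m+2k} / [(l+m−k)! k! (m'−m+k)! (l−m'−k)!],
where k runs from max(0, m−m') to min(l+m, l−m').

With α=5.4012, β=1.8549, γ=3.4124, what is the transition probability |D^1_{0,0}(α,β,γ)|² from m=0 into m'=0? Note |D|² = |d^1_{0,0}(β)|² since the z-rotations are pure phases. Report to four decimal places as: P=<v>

D^1_{0,0}(5.4012,1.8549,3.4124) = e^{-i·0·5.4012}·d^1_{0,0}(1.8549)·e^{-i·0·3.4124}. Compute d first:
c=cos(1.854900/2)=0.599876, s=sin(1.854900/2)=0.800093; N=√[1·1·1·1]=1.000000
The bounds max(0,m−m')=0 and min(l+m,l−m')=1 give 2 terms
  k=0: (−1)^0·1.0000/(1)·0.5999^2·0.8001^0 = +0.359851
  k=1: (−1)^1·1.0000/(1)·0.5999^0·0.8001^2 = -0.640149
d^1_{0,0}(1.8549) = +0.359851 -0.640149 = -0.280297
|D^1_{0,0}|² = |d^1_{0,0}(β)|² = (-0.280297)² = 0.078567 (the z-rotation phases have unit modulus)

P=0.0786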